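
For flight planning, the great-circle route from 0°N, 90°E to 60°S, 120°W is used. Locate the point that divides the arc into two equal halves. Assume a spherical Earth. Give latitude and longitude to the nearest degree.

Write both endpoints as unit vectors p₁, p₂ with components (cos φ cos λ, cos φ sin λ, sin φ).
The central angle between the endpoints is δ = arccos(p₁·p₂) ≈ 2.019 rad (115.7°).
Interpolate at f = 1/2 with slerp weights a = sin((1−f)δ)/sin δ ≈ 0.939, b = sin(fδ)/sin δ ≈ 0.939.
p = a·p₁ + b·p₂ ≈ (-0.235, 0.532, -0.813); φ = arcsin(p_z) ≈ -54.42°, λ = atan2(p_y, p_x) ≈ 113.79°.

≈ 54°S, 114°E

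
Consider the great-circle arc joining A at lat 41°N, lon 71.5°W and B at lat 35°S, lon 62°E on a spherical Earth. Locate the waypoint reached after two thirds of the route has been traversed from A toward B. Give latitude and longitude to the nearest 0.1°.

The haversine formula gives a central angle δ ≈ 2.501 rad (143.3°) between the endpoints.
Interpolate at f = 2/3 with slerp weights a = sin((1−f)δ)/sin δ ≈ 1.239, b = sin(fδ)/sin δ ≈ 1.666.
p = a·p₁ + b·p₂ ≈ (0.937, 0.318, -0.142); φ = arcsin(p_z) ≈ -8.19°, λ = atan2(p_y, p_x) ≈ 18.73°.

≈ lat 8.2°S, lon 18.7°E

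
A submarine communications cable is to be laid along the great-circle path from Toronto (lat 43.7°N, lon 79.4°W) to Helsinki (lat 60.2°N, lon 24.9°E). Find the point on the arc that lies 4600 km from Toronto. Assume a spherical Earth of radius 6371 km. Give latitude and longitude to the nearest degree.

≈ lat 66°N, lon 13°W

From cos δ = sin φ₁ sin φ₂ + cos φ₁ cos φ₂ cos Δλ, the central angle is δ ≈ 1.035 rad (59.3°). The total great-circle distance is δ·R ≈ 1.035 × 6371 ≈ 6592 km, so the target fraction is f = 4600/6592 ≈ 0.698.
Interpolate at f ≈ 0.698 with slerp weights a = sin((1−f)δ)/sin δ ≈ 0.358, b = sin(fδ)/sin δ ≈ 0.769.
p = a·p₁ + b·p₂ ≈ (0.394, -0.093, 0.914); φ = arcsin(p_z) ≈ 66.11°, λ = atan2(p_y, p_x) ≈ -13.33°.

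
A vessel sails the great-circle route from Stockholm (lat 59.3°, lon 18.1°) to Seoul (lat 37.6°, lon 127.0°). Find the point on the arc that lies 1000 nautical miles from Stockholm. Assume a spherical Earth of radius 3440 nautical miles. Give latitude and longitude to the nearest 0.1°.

Write both endpoints as unit vectors p₁, p₂ with components (cos φ cos λ, cos φ sin λ, sin φ).
The central angle between the endpoints is δ = arccos(p₁·p₂) ≈ 1.166 rad (66.8°). The total great-circle distance is δ·R ≈ 1.166 × 3440 ≈ 4012 nmi, so the target fraction is f = 1000/4012 ≈ 0.249.
Interpolate at f ≈ 0.249 with slerp weights a = sin((1−f)δ)/sin δ ≈ 0.835, b = sin(fδ)/sin δ ≈ 0.312.
p = a·p₁ + b·p₂ ≈ (0.257, 0.330, 0.908); φ = arcsin(p_z) ≈ 65.30°, λ = atan2(p_y, p_x) ≈ 52.10°.

≈ lat 65.3°, lon 52.1°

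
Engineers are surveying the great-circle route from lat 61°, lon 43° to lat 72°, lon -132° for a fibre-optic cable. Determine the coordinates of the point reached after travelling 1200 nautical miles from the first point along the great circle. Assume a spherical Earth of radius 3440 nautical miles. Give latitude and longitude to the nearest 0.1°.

≈ lat 80.9°, lon 38.4°

Write both endpoints as unit vectors p₁, p₂ with components (cos φ cos λ, cos φ sin λ, sin φ).
The central angle between the endpoints is δ = arccos(p₁·p₂) ≈ 0.820 rad (47.0°). The total great-circle distance is δ·R ≈ 0.820 × 3440 ≈ 2819 nmi, so the target fraction is f = 1200/2819 ≈ 0.426.
Interpolate at f ≈ 0.426 with slerp weights a = sin((1−f)δ)/sin δ ≈ 0.621, b = sin(fδ)/sin δ ≈ 0.468.
p = a·p₁ + b·p₂ ≈ (0.123, 0.098, 0.988); φ = arcsin(p_z) ≈ 80.95°, λ = atan2(p_y, p_x) ≈ 38.41°.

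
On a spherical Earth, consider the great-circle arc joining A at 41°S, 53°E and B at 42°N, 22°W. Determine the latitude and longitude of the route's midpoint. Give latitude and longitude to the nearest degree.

The haversine formula gives a central angle δ ≈ 1.869 rad (107.1°) between the endpoints.
Interpolate at f = 1/2 with slerp weights a = sin((1−f)δ)/sin δ ≈ 0.841, b = sin(fδ)/sin δ ≈ 0.841.
p = a·p₁ + b·p₂ ≈ (0.962, 0.273, 0.011); φ = arcsin(p_z) ≈ 0.63°, λ = atan2(p_y, p_x) ≈ 15.84°.

≈ 1°N, 16°E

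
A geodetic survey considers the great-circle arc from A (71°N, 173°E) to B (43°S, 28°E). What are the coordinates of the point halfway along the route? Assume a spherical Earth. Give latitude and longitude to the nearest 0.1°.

Convert each endpoint to a unit vector on the sphere (x = cos φ cos λ, y = cos φ sin λ, z = sin φ).
The central angle between the endpoints is δ = arccos(p₁·p₂) ≈ 2.568 rad (147.1°).
Interpolate at f = 1/2 with slerp weights a = sin((1−f)δ)/sin δ ≈ 1.767, b = sin(fδ)/sin δ ≈ 1.767.
p = a·p₁ + b·p₂ ≈ (0.570, 0.677, 0.466); φ = arcsin(p_z) ≈ 27.75°, λ = atan2(p_y, p_x) ≈ 49.89°.

≈ (27.8°N, 49.9°E)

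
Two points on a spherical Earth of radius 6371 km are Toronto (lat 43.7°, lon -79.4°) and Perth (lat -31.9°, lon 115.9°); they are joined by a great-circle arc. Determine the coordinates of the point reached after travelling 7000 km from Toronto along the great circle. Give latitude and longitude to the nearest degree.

Write both endpoints as unit vectors p₁, p₂ with components (cos φ cos λ, cos φ sin λ, sin φ).
The central angle between the endpoints is δ = arccos(p₁·p₂) ≈ 2.848 rad (163.2°). The total great-circle distance is δ·R ≈ 2.848 × 6371 ≈ 18142 km, so the target fraction is f = 7000/18142 ≈ 0.386.
Interpolate at f ≈ 0.386 with slerp weights a = sin((1−f)δ)/sin δ ≈ 3.397, b = sin(fδ)/sin δ ≈ 3.074.
p = a·p₁ + b·p₂ ≈ (-0.688, -0.066, 0.722); φ = arcsin(p_z) ≈ 46.26°, λ = atan2(p_y, p_x) ≈ -174.50°.

≈ lat 46°, lon -174°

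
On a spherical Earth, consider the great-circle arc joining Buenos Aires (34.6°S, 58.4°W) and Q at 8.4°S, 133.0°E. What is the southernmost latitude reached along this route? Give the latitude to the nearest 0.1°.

≈ 76.7°S

The great circle lies in the plane with unit normal n̂ = (p₁ × p₂)/|p₁ × p₂|.
Here n̂_z ≈ -0.230; the vertex latitude is φ_max = arccos|n̂_z| ≈ 76.7°.
Check via Clairaut: cos φ_max = |cos φ₁| · sin C = cos(34.6°)·sin(163.8°) ≈ 0.230, again giving ≈ 76.7°.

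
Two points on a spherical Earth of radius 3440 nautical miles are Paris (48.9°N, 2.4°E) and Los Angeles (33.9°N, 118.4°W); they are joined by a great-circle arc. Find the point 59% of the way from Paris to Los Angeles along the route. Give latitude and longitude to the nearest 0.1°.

≈ 57.3°N, 82.6°W

Write both endpoints as unit vectors p₁, p₂ with components (cos φ cos λ, cos φ sin λ, sin φ).
The central angle between the endpoints is δ = arccos(p₁·p₂) ≈ 1.429 rad (81.9°).
Interpolate at f = 0.59 with slerp weights a = sin((1−f)δ)/sin δ ≈ 0.559, b = sin(fδ)/sin δ ≈ 0.754.
p = a·p₁ + b·p₂ ≈ (0.069, -0.535, 0.842); φ = arcsin(p_z) ≈ 57.33°, λ = atan2(p_y, p_x) ≈ -82.65°.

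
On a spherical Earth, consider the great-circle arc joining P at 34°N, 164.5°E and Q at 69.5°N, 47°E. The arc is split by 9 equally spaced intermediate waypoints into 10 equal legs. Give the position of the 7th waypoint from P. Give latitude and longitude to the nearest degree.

Convert each endpoint to a unit vector on the sphere (x = cos φ cos λ, y = cos φ sin λ, z = sin φ).
The central angle between the endpoints is δ = arccos(p₁·p₂) ≈ 1.170 rad (67.1°).
Interpolate at f = 7/10 with slerp weights a = sin((1−f)δ)/sin δ ≈ 0.374, b = sin(fδ)/sin δ ≈ 0.793.
p = a·p₁ + b·p₂ ≈ (-0.109, 0.286, 0.952); φ = arcsin(p_z) ≈ 72.18°, λ = atan2(p_y, p_x) ≈ 110.84°.

≈ 72°N, 111°E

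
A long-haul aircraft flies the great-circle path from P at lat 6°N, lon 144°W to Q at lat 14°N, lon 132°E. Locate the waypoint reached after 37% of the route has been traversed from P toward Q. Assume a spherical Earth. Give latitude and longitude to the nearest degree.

The haversine formula gives a central angle δ ≈ 1.444 rad (82.8°) between the endpoints.
Interpolate at f = 0.37 with slerp weights a = sin((1−f)δ)/sin δ ≈ 0.796, b = sin(fδ)/sin δ ≈ 0.513.
p = a·p₁ + b·p₂ ≈ (-0.974, -0.095, 0.207); φ = arcsin(p_z) ≈ 11.97°, λ = atan2(p_y, p_x) ≈ -174.43°.

≈ lat 12°N, lon 174°W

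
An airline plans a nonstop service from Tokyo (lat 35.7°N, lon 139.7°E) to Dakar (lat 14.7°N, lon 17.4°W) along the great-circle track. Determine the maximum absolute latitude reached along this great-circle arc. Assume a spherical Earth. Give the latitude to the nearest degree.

The great circle lies in the plane with unit normal n̂ = (p₁ × p₂)/|p₁ × p₂|.
Here n̂_z ≈ -0.374; the vertex latitude is φ_max = arccos|n̂_z| ≈ 68.1°.
Check via Clairaut: cos φ_max = |cos φ₁| · sin C = cos(35.7°)·sin(27.4°) ≈ 0.374, again giving ≈ 68.1°.

≈ 68°N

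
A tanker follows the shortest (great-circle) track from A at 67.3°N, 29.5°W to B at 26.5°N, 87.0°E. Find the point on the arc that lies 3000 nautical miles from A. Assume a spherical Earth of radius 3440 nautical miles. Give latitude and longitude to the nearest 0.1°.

Convert each endpoint to a unit vector on the sphere (x = cos φ cos λ, y = cos φ sin λ, z = sin φ).
The central angle between the endpoints is δ = arccos(p₁·p₂) ≈ 1.310 rad (75.1°). The total great-circle distance is δ·R ≈ 1.310 × 3440 ≈ 4508 nmi, so the target fraction is f = 3000/4508 ≈ 0.666.
Interpolate at f ≈ 0.666 with slerp weights a = sin((1−f)δ)/sin δ ≈ 0.439, b = sin(fδ)/sin δ ≈ 0.792.
p = a·p₁ + b·p₂ ≈ (0.185, 0.625, 0.759); φ = arcsin(p_z) ≈ 49.35°, λ = atan2(p_y, p_x) ≈ 73.54°.

≈ 49.4°N, 73.5°E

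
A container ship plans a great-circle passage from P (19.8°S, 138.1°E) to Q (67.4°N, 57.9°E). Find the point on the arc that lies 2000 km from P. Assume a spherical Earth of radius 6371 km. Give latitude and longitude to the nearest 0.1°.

Write both endpoints as unit vectors p₁, p₂ with components (cos φ cos λ, cos φ sin λ, sin φ).
The central angle between the endpoints is δ = arccos(p₁·p₂) ≈ 1.825 rad (104.5°). The total great-circle distance is δ·R ≈ 1.825 × 6371 ≈ 11625 km, so the target fraction is f = 2000/11625 ≈ 0.172.
Interpolate at f ≈ 0.172 with slerp weights a = sin((1−f)δ)/sin δ ≈ 1.031, b = sin(fδ)/sin δ ≈ 0.319.
p = a·p₁ + b·p₂ ≈ (-0.657, 0.752, -0.055); φ = arcsin(p_z) ≈ -3.14°, λ = atan2(p_y, p_x) ≈ 131.15°.

≈ (3.1°S, 131.2°E)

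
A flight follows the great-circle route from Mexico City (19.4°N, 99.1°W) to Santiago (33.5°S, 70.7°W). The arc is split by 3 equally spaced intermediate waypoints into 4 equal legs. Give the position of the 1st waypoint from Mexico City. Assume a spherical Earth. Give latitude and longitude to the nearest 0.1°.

Write both endpoints as unit vectors p₁, p₂ with components (cos φ cos λ, cos φ sin λ, sin φ).
The central angle between the endpoints is δ = arccos(p₁·p₂) ≈ 1.037 rad (59.4°).
Interpolate at f = 1/4 with slerp weights a = sin((1−f)δ)/sin δ ≈ 0.815, b = sin(fδ)/sin δ ≈ 0.298.
p = a·p₁ + b·p₂ ≈ (-0.040, -0.994, 0.106); φ = arcsin(p_z) ≈ 6.11°, λ = atan2(p_y, p_x) ≈ -92.28°.

≈ 6.1°N, 92.3°W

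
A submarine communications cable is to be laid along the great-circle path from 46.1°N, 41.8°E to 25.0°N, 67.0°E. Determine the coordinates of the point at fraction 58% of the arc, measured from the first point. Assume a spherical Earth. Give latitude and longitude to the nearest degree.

≈ 34°N, 58°E

Convert each endpoint to a unit vector on the sphere (x = cos φ cos λ, y = cos φ sin λ, z = sin φ).
The central angle between the endpoints is δ = arccos(p₁·p₂) ≈ 0.509 rad (29.2°).
Interpolate at f = 0.58 with slerp weights a = sin((1−f)δ)/sin δ ≈ 0.435, b = sin(fδ)/sin δ ≈ 0.597.
p = a·p₁ + b·p₂ ≈ (0.436, 0.699, 0.566); φ = arcsin(p_z) ≈ 34.47°, λ = atan2(p_y, p_x) ≈ 58.03°.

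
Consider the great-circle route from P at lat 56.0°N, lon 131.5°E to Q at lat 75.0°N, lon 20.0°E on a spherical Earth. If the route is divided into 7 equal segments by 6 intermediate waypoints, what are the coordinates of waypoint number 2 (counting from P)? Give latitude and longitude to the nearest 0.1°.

Write both endpoints as unit vectors p₁, p₂ with components (cos φ cos λ, cos φ sin λ, sin φ).
The central angle between the endpoints is δ = arccos(p₁·p₂) ≈ 0.726 rad (41.6°).
Interpolate at f = 2/7 with slerp weights a = sin((1−f)δ)/sin δ ≈ 0.747, b = sin(fδ)/sin δ ≈ 0.310.
p = a·p₁ + b·p₂ ≈ (-0.201, 0.340, 0.919); φ = arcsin(p_z) ≈ 66.72°, λ = atan2(p_y, p_x) ≈ 120.60°.

≈ lat 66.7°N, lon 120.6°E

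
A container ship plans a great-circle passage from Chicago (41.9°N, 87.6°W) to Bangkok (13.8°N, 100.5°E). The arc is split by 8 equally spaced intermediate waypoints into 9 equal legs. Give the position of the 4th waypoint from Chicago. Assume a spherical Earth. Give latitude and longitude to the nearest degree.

≈ (80°N, 142°E)

The haversine formula gives a central angle δ ≈ 2.161 rad (123.8°) between the endpoints.
Interpolate at f = 4/9 with slerp weights a = sin((1−f)δ)/sin δ ≈ 1.122, b = sin(fδ)/sin δ ≈ 0.986.
p = a·p₁ + b·p₂ ≈ (-0.140, 0.107, 0.984); φ = arcsin(p_z) ≈ 79.86°, λ = atan2(p_y, p_x) ≈ 142.44°.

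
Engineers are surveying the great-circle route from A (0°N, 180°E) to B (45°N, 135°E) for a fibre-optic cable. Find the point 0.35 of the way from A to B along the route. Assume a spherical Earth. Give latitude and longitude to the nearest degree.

≈ (17°N, 168°E)

Write both endpoints as unit vectors p₁, p₂ with components (cos φ cos λ, cos φ sin λ, sin φ).
The central angle between the endpoints is δ = arccos(p₁·p₂) ≈ 1.047 rad (60.0°).
Interpolate at f = 0.35 with slerp weights a = sin((1−f)δ)/sin δ ≈ 0.727, b = sin(fδ)/sin δ ≈ 0.414.
p = a·p₁ + b·p₂ ≈ (-0.934, 0.207, 0.293); φ = arcsin(p_z) ≈ 17.01°, λ = atan2(p_y, p_x) ≈ 167.50°.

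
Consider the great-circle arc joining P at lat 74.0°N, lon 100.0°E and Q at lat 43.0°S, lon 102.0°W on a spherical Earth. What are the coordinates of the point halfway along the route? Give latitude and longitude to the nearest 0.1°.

Write both endpoints as unit vectors p₁, p₂ with components (cos φ cos λ, cos φ sin λ, sin φ).
The central angle between the endpoints is δ = arccos(p₁·p₂) ≈ 2.573 rad (147.4°).
Interpolate at f = 1/2 with slerp weights a = sin((1−f)δ)/sin δ ≈ 1.782, b = sin(fδ)/sin δ ≈ 1.782.
p = a·p₁ + b·p₂ ≈ (-0.356, -0.791, 0.498); φ = arcsin(p_z) ≈ 29.84°, λ = atan2(p_y, p_x) ≈ -114.24°.

≈ lat 29.8°N, lon 114.2°W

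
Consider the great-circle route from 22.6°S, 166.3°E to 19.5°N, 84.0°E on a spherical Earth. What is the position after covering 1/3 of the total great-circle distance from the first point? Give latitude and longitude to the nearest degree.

Convert each endpoint to a unit vector on the sphere (x = cos φ cos λ, y = cos φ sin λ, z = sin φ).
The central angle between the endpoints is δ = arccos(p₁·p₂) ≈ 1.582 rad (90.7°).
Interpolate at f = 1/3 with slerp weights a = sin((1−f)δ)/sin δ ≈ 0.870, b = sin(fδ)/sin δ ≈ 0.503.
p = a·p₁ + b·p₂ ≈ (-0.731, 0.662, -0.166); φ = arcsin(p_z) ≈ -9.57°, λ = atan2(p_y, p_x) ≈ 137.82°.

≈ 10°S, 138°E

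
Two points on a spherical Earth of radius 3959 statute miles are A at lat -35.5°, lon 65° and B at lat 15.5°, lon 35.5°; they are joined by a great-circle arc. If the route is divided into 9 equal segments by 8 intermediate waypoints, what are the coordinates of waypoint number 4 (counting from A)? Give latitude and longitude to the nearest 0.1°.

≈ lat -13.2°, lon 50.5°

Write both endpoints as unit vectors p₁, p₂ with components (cos φ cos λ, cos φ sin λ, sin φ).
The central angle between the endpoints is δ = arccos(p₁·p₂) ≈ 1.015 rad (58.2°).
Interpolate at f = 4/9 with slerp weights a = sin((1−f)δ)/sin δ ≈ 0.629, b = sin(fδ)/sin δ ≈ 0.513.
p = a·p₁ + b·p₂ ≈ (0.619, 0.751, -0.228); φ = arcsin(p_z) ≈ -13.19°, λ = atan2(p_y, p_x) ≈ 50.51°.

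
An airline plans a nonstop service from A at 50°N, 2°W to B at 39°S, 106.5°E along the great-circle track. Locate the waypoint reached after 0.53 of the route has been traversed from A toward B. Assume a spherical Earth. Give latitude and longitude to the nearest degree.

≈ 6°N, 62°E

Write both endpoints as unit vectors p₁, p₂ with components (cos φ cos λ, cos φ sin λ, sin φ).
The central angle between the endpoints is δ = arccos(p₁·p₂) ≈ 2.266 rad (129.8°).
Interpolate at f = 0.53 with slerp weights a = sin((1−f)δ)/sin δ ≈ 1.139, b = sin(fδ)/sin δ ≈ 1.214.
p = a·p₁ + b·p₂ ≈ (0.464, 0.879, 0.109); φ = arcsin(p_z) ≈ 6.23°, λ = atan2(p_y, p_x) ≈ 62.19°.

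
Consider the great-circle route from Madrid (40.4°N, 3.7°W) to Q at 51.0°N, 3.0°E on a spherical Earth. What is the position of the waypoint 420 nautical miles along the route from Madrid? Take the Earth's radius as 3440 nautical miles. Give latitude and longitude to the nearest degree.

≈ 47°N, 0°E

The haversine formula gives a central angle δ ≈ 0.202 rad (11.6°) between the endpoints. The total great-circle distance is δ·R ≈ 0.202 × 3440 ≈ 695 nmi, so the target fraction is f = 420/695 ≈ 0.604.
Interpolate at f ≈ 0.604 with slerp weights a = sin((1−f)δ)/sin δ ≈ 0.398, b = sin(fδ)/sin δ ≈ 0.607.
p = a·p₁ + b·p₂ ≈ (0.684, 0.000, 0.730); φ = arcsin(p_z) ≈ 46.85°, λ = atan2(p_y, p_x) ≈ 0.04°.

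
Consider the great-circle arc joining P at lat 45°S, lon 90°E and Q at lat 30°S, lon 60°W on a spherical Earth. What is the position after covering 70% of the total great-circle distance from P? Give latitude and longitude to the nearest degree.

Convert each endpoint to a unit vector on the sphere (x = cos φ cos λ, y = cos φ sin λ, z = sin φ).
The central angle between the endpoints is δ = arccos(p₁·p₂) ≈ 1.749 rad (100.2°).
Interpolate at f = 0.70 with slerp weights a = sin((1−f)δ)/sin δ ≈ 0.509, b = sin(fδ)/sin δ ≈ 0.955.
p = a·p₁ + b·p₂ ≈ (0.414, -0.357, -0.838); φ = arcsin(p_z) ≈ -56.88°, λ = atan2(p_y, p_x) ≈ -40.78°.

≈ lat 57°S, lon 41°W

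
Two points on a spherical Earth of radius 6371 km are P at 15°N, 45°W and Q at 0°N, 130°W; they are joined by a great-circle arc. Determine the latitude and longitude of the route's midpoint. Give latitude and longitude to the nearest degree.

≈ 10°N, 88°W

Write both endpoints as unit vectors p₁, p₂ with components (cos φ cos λ, cos φ sin λ, sin φ).
The central angle between the endpoints is δ = arccos(p₁·p₂) ≈ 1.487 rad (85.2°).
Interpolate at f = 1/2 with slerp weights a = sin((1−f)δ)/sin δ ≈ 0.679, b = sin(fδ)/sin δ ≈ 0.679.
p = a·p₁ + b·p₂ ≈ (0.027, -0.984, 0.176); φ = arcsin(p_z) ≈ 10.12°, λ = atan2(p_y, p_x) ≈ -88.41°.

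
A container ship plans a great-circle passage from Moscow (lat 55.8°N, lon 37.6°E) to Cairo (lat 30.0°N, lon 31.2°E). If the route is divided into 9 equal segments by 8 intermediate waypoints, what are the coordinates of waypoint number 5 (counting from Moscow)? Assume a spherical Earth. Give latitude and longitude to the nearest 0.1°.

≈ lat 41.5°N, lon 33.4°E

The haversine formula gives a central angle δ ≈ 0.457 rad (26.2°) between the endpoints.
Interpolate at f = 5/9 with slerp weights a = sin((1−f)δ)/sin δ ≈ 0.457, b = sin(fδ)/sin δ ≈ 0.569.
p = a·p₁ + b·p₂ ≈ (0.625, 0.412, 0.663); φ = arcsin(p_z) ≈ 41.51°, λ = atan2(p_y, p_x) ≈ 33.39°.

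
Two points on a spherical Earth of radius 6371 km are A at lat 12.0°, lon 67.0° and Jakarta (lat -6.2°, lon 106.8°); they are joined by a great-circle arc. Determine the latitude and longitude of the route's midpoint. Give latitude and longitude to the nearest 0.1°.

≈ lat 3.1°, lon 87.1°

Convert each endpoint to a unit vector on the sphere (x = cos φ cos λ, y = cos φ sin λ, z = sin φ).
The central angle between the endpoints is δ = arccos(p₁·p₂) ≈ 0.760 rad (43.6°).
Interpolate at f = 1/2 with slerp weights a = sin((1−f)δ)/sin δ ≈ 0.538, b = sin(fδ)/sin δ ≈ 0.538.
p = a·p₁ + b·p₂ ≈ (0.051, 0.997, 0.054); φ = arcsin(p_z) ≈ 3.08°, λ = atan2(p_y, p_x) ≈ 87.07°.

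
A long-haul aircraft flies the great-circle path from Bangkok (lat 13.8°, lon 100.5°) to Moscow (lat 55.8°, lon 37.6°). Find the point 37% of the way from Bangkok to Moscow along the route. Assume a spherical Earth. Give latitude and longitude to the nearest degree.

≈ lat 33°, lon 85°

Convert each endpoint to a unit vector on the sphere (x = cos φ cos λ, y = cos φ sin λ, z = sin φ).
The central angle between the endpoints is δ = arccos(p₁·p₂) ≈ 1.109 rad (63.5°).
Interpolate at f = 0.37 with slerp weights a = sin((1−f)δ)/sin δ ≈ 0.718, b = sin(fδ)/sin δ ≈ 0.446.
p = a·p₁ + b·p₂ ≈ (0.071, 0.839, 0.540); φ = arcsin(p_z) ≈ 32.67°, λ = atan2(p_y, p_x) ≈ 85.14°.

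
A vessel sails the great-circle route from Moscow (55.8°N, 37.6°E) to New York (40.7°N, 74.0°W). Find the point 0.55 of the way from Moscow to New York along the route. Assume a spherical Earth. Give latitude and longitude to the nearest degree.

Convert each endpoint to a unit vector on the sphere (x = cos φ cos λ, y = cos φ sin λ, z = sin φ).
The central angle between the endpoints is δ = arccos(p₁·p₂) ≈ 1.178 rad (67.5°).
Interpolate at f = 0.55 with slerp weights a = sin((1−f)δ)/sin δ ≈ 0.547, b = sin(fδ)/sin δ ≈ 0.653.
p = a·p₁ + b·p₂ ≈ (0.380, -0.288, 0.879); φ = arcsin(p_z) ≈ 61.49°, λ = atan2(p_y, p_x) ≈ -37.18°.

≈ (61°N, 37°W)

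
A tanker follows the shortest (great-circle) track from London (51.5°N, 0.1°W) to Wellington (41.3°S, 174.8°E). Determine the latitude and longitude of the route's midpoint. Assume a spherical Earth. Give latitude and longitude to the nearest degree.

Convert each endpoint to a unit vector on the sphere (x = cos φ cos λ, y = cos φ sin λ, z = sin φ).
The central angle between the endpoints is δ = arccos(p₁·p₂) ≈ 2.953 rad (169.2°).
Interpolate at f = 1/2 with slerp weights a = sin((1−f)δ)/sin δ ≈ 5.322, b = sin(fδ)/sin δ ≈ 5.322.
p = a·p₁ + b·p₂ ≈ (-0.669, 0.357, 0.652); φ = arcsin(p_z) ≈ 40.73°, λ = atan2(p_y, p_x) ≈ 151.93°.

≈ (41°N, 152°E)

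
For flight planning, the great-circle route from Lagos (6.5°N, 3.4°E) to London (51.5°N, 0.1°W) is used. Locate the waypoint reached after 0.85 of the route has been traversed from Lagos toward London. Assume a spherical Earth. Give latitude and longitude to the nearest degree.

Convert each endpoint to a unit vector on the sphere (x = cos φ cos λ, y = cos φ sin λ, z = sin φ).
The central angle between the endpoints is δ = arccos(p₁·p₂) ≈ 0.787 rad (45.1°).
Interpolate at f = 0.85 with slerp weights a = sin((1−f)δ)/sin δ ≈ 0.166, b = sin(fδ)/sin δ ≈ 0.876.
p = a·p₁ + b·p₂ ≈ (0.710, 0.009, 0.704); φ = arcsin(p_z) ≈ 44.76°, λ = atan2(p_y, p_x) ≈ 0.71°.

≈ (45°N, 1°E)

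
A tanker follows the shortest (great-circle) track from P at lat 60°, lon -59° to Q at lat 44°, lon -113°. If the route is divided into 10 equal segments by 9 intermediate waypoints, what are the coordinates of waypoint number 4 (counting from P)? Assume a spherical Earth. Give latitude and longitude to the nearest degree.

Convert each endpoint to a unit vector on the sphere (x = cos φ cos λ, y = cos φ sin λ, z = sin φ).
The central angle between the endpoints is δ = arccos(p₁·p₂) ≈ 0.622 rad (35.6°).
Interpolate at f = 4/10 with slerp weights a = sin((1−f)δ)/sin δ ≈ 0.626, b = sin(fδ)/sin δ ≈ 0.423.
p = a·p₁ + b·p₂ ≈ (0.042, -0.548, 0.835); φ = arcsin(p_z) ≈ 56.66°, λ = atan2(p_y, p_x) ≈ -85.58°.

≈ lat 57°, lon -86°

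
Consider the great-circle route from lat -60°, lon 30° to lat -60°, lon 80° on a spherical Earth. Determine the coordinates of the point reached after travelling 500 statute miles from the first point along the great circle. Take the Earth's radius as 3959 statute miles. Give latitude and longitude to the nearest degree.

Convert each endpoint to a unit vector on the sphere (x = cos φ cos λ, y = cos φ sin λ, z = sin φ).
The central angle between the endpoints is δ = arccos(p₁·p₂) ≈ 0.426 rad (24.4°). The total great-circle distance is δ·R ≈ 0.426 × 3959 ≈ 1686 mi, so the target fraction is f = 500/1686 ≈ 0.297.
Interpolate at f ≈ 0.297 with slerp weights a = sin((1−f)δ)/sin δ ≈ 0.714, b = sin(fδ)/sin δ ≈ 0.305.
p = a·p₁ + b·p₂ ≈ (0.336, 0.329, -0.883); φ = arcsin(p_z) ≈ -61.97°, λ = atan2(p_y, p_x) ≈ 44.39°.

≈ lat -62°, lon 44°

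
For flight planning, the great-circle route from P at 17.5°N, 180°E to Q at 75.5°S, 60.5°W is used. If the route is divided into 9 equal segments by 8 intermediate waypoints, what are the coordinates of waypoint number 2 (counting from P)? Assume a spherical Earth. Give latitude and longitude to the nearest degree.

Convert each endpoint to a unit vector on the sphere (x = cos φ cos λ, y = cos φ sin λ, z = sin φ).
The central angle between the endpoints is δ = arccos(p₁·p₂) ≈ 1.992 rad (114.1°).
Interpolate at f = 2/9 with slerp weights a = sin((1−f)δ)/sin δ ≈ 1.095, b = sin(fδ)/sin δ ≈ 0.469.
p = a·p₁ + b·p₂ ≈ (-0.987, -0.102, -0.125); φ = arcsin(p_z) ≈ -7.18°, λ = atan2(p_y, p_x) ≈ -174.08°.

≈ 7°S, 174°W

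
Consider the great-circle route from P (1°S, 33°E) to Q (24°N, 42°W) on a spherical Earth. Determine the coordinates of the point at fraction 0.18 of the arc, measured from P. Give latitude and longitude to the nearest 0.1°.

Write both endpoints as unit vectors p₁, p₂ with components (cos φ cos λ, cos φ sin λ, sin φ).
The central angle between the endpoints is δ = arccos(p₁·p₂) ≈ 1.339 rad (76.7°).
Interpolate at f = 0.18 with slerp weights a = sin((1−f)δ)/sin δ ≈ 0.915, b = sin(fδ)/sin δ ≈ 0.245.
p = a·p₁ + b·p₂ ≈ (0.934, 0.348, 0.084); φ = arcsin(p_z) ≈ 4.81°, λ = atan2(p_y, p_x) ≈ 20.45°.

≈ (4.8°N, 20.5°E)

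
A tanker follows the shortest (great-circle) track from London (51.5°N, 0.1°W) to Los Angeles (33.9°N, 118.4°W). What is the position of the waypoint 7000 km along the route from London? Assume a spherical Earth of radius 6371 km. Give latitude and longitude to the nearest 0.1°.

Convert each endpoint to a unit vector on the sphere (x = cos φ cos λ, y = cos φ sin λ, z = sin φ).
The central angle between the endpoints is δ = arccos(p₁·p₂) ≈ 1.378 rad (79.0°). The total great-circle distance is δ·R ≈ 1.378 × 6371 ≈ 8780 km, so the target fraction is f = 7000/8780 ≈ 0.797.
Interpolate at f ≈ 0.797 with slerp weights a = sin((1−f)δ)/sin δ ≈ 0.281, b = sin(fδ)/sin δ ≈ 0.907.
p = a·p₁ + b·p₂ ≈ (-0.183, -0.663, 0.726); φ = arcsin(p_z) ≈ 46.55°, λ = atan2(p_y, p_x) ≈ -105.46°.

≈ (46.5°N, 105.5°W)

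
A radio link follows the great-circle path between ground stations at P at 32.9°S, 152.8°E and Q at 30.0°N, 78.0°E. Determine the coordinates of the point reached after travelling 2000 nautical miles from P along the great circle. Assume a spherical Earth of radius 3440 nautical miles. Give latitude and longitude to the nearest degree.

≈ 12°S, 125°E

The haversine formula gives a central angle δ ≈ 1.652 rad (94.6°) between the endpoints. The total great-circle distance is δ·R ≈ 1.652 × 3440 ≈ 5682 nmi, so the target fraction is f = 2000/5682 ≈ 0.352.
Interpolate at f ≈ 0.352 with slerp weights a = sin((1−f)δ)/sin δ ≈ 0.880, b = sin(fδ)/sin δ ≈ 0.551.
p = a·p₁ + b·p₂ ≈ (-0.558, 0.805, -0.203); φ = arcsin(p_z) ≈ -11.69°, λ = atan2(p_y, p_x) ≈ 124.75°.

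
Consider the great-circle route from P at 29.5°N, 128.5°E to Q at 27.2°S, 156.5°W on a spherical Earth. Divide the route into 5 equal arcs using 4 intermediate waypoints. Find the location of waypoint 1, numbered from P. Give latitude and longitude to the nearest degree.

≈ 19°N, 145°E

Convert each endpoint to a unit vector on the sphere (x = cos φ cos λ, y = cos φ sin λ, z = sin φ).
The central angle between the endpoints is δ = arccos(p₁·p₂) ≈ 1.596 rad (91.4°).
Interpolate at f = 1/5 with slerp weights a = sin((1−f)δ)/sin δ ≈ 0.957, b = sin(fδ)/sin δ ≈ 0.314.
p = a·p₁ + b·p₂ ≈ (-0.775, 0.541, 0.328); φ = arcsin(p_z) ≈ 19.14°, λ = atan2(p_y, p_x) ≈ 145.08°.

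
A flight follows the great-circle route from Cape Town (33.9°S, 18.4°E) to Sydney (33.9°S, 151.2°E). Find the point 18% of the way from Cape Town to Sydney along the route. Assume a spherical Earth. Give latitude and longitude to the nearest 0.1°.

From cos δ = sin φ₁ sin φ₂ + cos φ₁ cos φ₂ cos Δλ, the central angle is δ ≈ 1.728 rad (99.0°).
Interpolate at f = 0.18 with slerp weights a = sin((1−f)δ)/sin δ ≈ 1.001, b = sin(fδ)/sin δ ≈ 0.310.
p = a·p₁ + b·p₂ ≈ (0.563, 0.386, -0.731); φ = arcsin(p_z) ≈ -46.97°, λ = atan2(p_y, p_x) ≈ 34.46°.

≈ (47.0°S, 34.5°E)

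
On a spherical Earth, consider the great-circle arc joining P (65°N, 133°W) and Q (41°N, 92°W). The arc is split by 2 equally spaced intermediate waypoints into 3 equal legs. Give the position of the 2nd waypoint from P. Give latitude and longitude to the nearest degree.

≈ (50°N, 101°W)

Write both endpoints as unit vectors p₁, p₂ with components (cos φ cos λ, cos φ sin λ, sin φ).
The central angle between the endpoints is δ = arccos(p₁·p₂) ≈ 0.582 rad (33.4°).
Interpolate at f = 2/3 with slerp weights a = sin((1−f)δ)/sin δ ≈ 0.351, b = sin(fδ)/sin δ ≈ 0.688.
p = a·p₁ + b·p₂ ≈ (-0.119, -0.628, 0.769); φ = arcsin(p_z) ≈ 50.30°, λ = atan2(p_y, p_x) ≈ -100.76°.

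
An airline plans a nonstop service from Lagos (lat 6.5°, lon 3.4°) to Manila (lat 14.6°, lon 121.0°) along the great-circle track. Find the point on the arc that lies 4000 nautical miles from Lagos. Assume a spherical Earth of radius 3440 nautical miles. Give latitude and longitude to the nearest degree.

Write both endpoints as unit vectors p₁, p₂ with components (cos φ cos λ, cos φ sin λ, sin φ).
The central angle between the endpoints is δ = arccos(p₁·p₂) ≈ 2.001 rad (114.6°). The total great-circle distance is δ·R ≈ 2.001 × 3440 ≈ 6883 nmi, so the target fraction is f = 4000/6883 ≈ 0.581.
Interpolate at f ≈ 0.581 with slerp weights a = sin((1−f)δ)/sin δ ≈ 0.818, b = sin(fδ)/sin δ ≈ 1.010.
p = a·p₁ + b·p₂ ≈ (0.308, 0.886, 0.347); φ = arcsin(p_z) ≈ 20.31°, λ = atan2(p_y, p_x) ≈ 70.84°.

≈ lat 20°, lon 71°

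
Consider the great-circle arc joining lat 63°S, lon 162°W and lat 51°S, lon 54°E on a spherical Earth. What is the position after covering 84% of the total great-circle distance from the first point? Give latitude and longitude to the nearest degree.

≈ lat 60°S, lon 60°E

Write both endpoints as unit vectors p₁, p₂ with components (cos φ cos λ, cos φ sin λ, sin φ).
The central angle between the endpoints is δ = arccos(p₁·p₂) ≈ 1.091 rad (62.5°).
Interpolate at f = 0.84 with slerp weights a = sin((1−f)δ)/sin δ ≈ 0.196, b = sin(fδ)/sin δ ≈ 0.894.
p = a·p₁ + b·p₂ ≈ (0.246, 0.428, -0.870); φ = arcsin(p_z) ≈ -60.41°, λ = atan2(p_y, p_x) ≈ 60.07°.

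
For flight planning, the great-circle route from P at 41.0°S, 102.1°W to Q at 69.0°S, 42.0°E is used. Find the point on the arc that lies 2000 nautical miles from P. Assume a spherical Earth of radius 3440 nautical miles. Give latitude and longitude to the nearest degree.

≈ 72°S, 78°W

The haversine formula gives a central angle δ ≈ 1.166 rad (66.8°) between the endpoints. The total great-circle distance is δ·R ≈ 1.166 × 3440 ≈ 4013 nmi, so the target fraction is f = 2000/4013 ≈ 0.498.
Interpolate at f ≈ 0.498 with slerp weights a = sin((1−f)δ)/sin δ ≈ 0.601, b = sin(fδ)/sin δ ≈ 0.597.
p = a·p₁ + b·p₂ ≈ (0.064, -0.300, -0.952); φ = arcsin(p_z) ≈ -72.13°, λ = atan2(p_y, p_x) ≈ -77.95°.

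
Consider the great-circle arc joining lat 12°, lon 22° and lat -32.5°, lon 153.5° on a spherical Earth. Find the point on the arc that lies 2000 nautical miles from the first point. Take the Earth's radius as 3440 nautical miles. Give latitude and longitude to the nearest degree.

≈ lat -7°, lon 50°

Write both endpoints as unit vectors p₁, p₂ with components (cos φ cos λ, cos φ sin λ, sin φ).
The central angle between the endpoints is δ = arccos(p₁·p₂) ≈ 2.289 rad (131.2°). The total great-circle distance is δ·R ≈ 2.289 × 3440 ≈ 7876 nmi, so the target fraction is f = 2000/7876 ≈ 0.254.
Interpolate at f ≈ 0.254 with slerp weights a = sin((1−f)δ)/sin δ ≈ 1.316, b = sin(fδ)/sin δ ≈ 0.730.
p = a·p₁ + b·p₂ ≈ (0.643, 0.757, -0.118); φ = arcsin(p_z) ≈ -6.80°, λ = atan2(p_y, p_x) ≈ 49.65°.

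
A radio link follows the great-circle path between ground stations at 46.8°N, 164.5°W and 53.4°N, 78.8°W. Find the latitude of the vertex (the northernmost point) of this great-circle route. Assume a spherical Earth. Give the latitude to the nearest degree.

The great circle lies in the plane with unit normal n̂ = (p₁ × p₂)/|p₁ × p₂|.
Here n̂_z ≈ +0.517; the vertex latitude is φ_max = arccos|n̂_z| ≈ 58.9°.

≈ 59°N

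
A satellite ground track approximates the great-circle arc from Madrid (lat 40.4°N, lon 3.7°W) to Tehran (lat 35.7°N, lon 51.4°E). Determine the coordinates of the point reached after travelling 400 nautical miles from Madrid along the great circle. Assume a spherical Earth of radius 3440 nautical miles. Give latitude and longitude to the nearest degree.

≈ lat 41°N, lon 5°E

Write both endpoints as unit vectors p₁, p₂ with components (cos φ cos λ, cos φ sin λ, sin φ).
The central angle between the endpoints is δ = arccos(p₁·p₂) ≈ 0.749 rad (42.9°). The total great-circle distance is δ·R ≈ 0.749 × 3440 ≈ 2578 nmi, so the target fraction is f = 400/2578 ≈ 0.155.
Interpolate at f ≈ 0.155 with slerp weights a = sin((1−f)δ)/sin δ ≈ 0.869, b = sin(fδ)/sin δ ≈ 0.170.
p = a·p₁ + b·p₂ ≈ (0.746, 0.065, 0.662); φ = arcsin(p_z) ≈ 41.48°, λ = atan2(p_y, p_x) ≈ 5.01°.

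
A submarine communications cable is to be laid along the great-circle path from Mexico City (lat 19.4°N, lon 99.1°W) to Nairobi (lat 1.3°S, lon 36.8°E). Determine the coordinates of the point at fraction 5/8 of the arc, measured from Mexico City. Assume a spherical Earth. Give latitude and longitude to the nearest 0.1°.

Convert each endpoint to a unit vector on the sphere (x = cos φ cos λ, y = cos φ sin λ, z = sin φ).
The central angle between the endpoints is δ = arccos(p₁·p₂) ≈ 2.325 rad (133.2°).
Interpolate at f = 5/8 with slerp weights a = sin((1−f)δ)/sin δ ≈ 1.050, b = sin(fδ)/sin δ ≈ 1.363.
p = a·p₁ + b·p₂ ≈ (0.934, -0.162, 0.318); φ = arcsin(p_z) ≈ 18.54°, λ = atan2(p_y, p_x) ≈ -9.85°.

≈ lat 18.5°N, lon 9.9°W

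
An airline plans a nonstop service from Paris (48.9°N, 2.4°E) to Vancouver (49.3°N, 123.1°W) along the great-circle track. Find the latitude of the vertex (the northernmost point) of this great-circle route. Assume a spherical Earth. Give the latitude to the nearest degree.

The great circle lies in the plane with unit normal n̂ = (p₁ × p₂)/|p₁ × p₂|.
Here n̂_z ≈ -0.369; the vertex latitude is φ_max = arccos|n̂_z| ≈ 68.4°.
Check via Clairaut: cos φ_max = |cos φ₁| · sin C = cos(48.9°)·sin(34.1°) ≈ 0.369, again giving ≈ 68.4°.

≈ 68°N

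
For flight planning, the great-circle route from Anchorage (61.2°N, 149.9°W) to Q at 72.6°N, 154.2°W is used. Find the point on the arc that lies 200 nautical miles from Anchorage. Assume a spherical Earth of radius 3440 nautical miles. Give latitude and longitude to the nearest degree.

≈ 65°N, 151°W

Write both endpoints as unit vectors p₁, p₂ with components (cos φ cos λ, cos φ sin λ, sin φ).
The central angle between the endpoints is δ = arccos(p₁·p₂) ≈ 0.201 rad (11.5°). The total great-circle distance is δ·R ≈ 0.201 × 3440 ≈ 691 nmi, so the target fraction is f = 200/691 ≈ 0.289.
Interpolate at f ≈ 0.289 with slerp weights a = sin((1−f)δ)/sin δ ≈ 0.713, b = sin(fδ)/sin δ ≈ 0.291.
p = a·p₁ + b·p₂ ≈ (-0.376, -0.210, 0.903); φ = arcsin(p_z) ≈ 64.51°, λ = atan2(p_y, p_x) ≈ -150.77°.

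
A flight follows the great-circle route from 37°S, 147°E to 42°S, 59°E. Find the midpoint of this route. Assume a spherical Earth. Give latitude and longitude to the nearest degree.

Write both endpoints as unit vectors p₁, p₂ with components (cos φ cos λ, cos φ sin λ, sin φ).
The central angle between the endpoints is δ = arccos(p₁·p₂) ≈ 1.134 rad (65.0°).
Interpolate at f = 1/2 with slerp weights a = sin((1−f)δ)/sin δ ≈ 0.593, b = sin(fδ)/sin δ ≈ 0.593.
p = a·p₁ + b·p₂ ≈ (-0.170, 0.635, -0.753); φ = arcsin(p_z) ≈ -48.87°, λ = atan2(p_y, p_x) ≈ 104.99°.

≈ 49°S, 105°E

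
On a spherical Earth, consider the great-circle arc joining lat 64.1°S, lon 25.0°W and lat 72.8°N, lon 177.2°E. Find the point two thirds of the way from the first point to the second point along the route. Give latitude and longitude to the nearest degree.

The haversine formula gives a central angle δ ≈ 2.936 rad (168.2°) between the endpoints.
Interpolate at f = 2/3 with slerp weights a = sin((1−f)δ)/sin δ ≈ 4.062, b = sin(fδ)/sin δ ≈ 4.535.
p = a·p₁ + b·p₂ ≈ (0.269, -0.684, 0.678); φ = arcsin(p_z) ≈ 42.67°, λ = atan2(p_y, p_x) ≈ -68.56°.

≈ lat 43°N, lon 69°W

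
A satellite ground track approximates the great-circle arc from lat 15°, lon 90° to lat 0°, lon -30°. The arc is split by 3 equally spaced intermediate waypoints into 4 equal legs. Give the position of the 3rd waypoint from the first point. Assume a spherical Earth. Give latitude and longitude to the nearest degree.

≈ lat 8°, lon -1°

The haversine formula gives a central angle δ ≈ 2.075 rad (118.9°) between the endpoints.
Interpolate at f = 3/4 with slerp weights a = sin((1−f)δ)/sin δ ≈ 0.566, b = sin(fδ)/sin δ ≈ 1.142.
p = a·p₁ + b·p₂ ≈ (0.989, -0.024, 0.147); φ = arcsin(p_z) ≈ 8.43°, λ = atan2(p_y, p_x) ≈ -1.39°.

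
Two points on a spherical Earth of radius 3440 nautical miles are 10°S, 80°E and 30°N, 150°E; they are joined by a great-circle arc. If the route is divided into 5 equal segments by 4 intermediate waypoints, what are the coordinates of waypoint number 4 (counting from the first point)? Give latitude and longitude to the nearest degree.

≈ 24°N, 134°E

Convert each endpoint to a unit vector on the sphere (x = cos φ cos λ, y = cos φ sin λ, z = sin φ).
The central angle between the endpoints is δ = arccos(p₁·p₂) ≈ 1.364 rad (78.2°).
Interpolate at f = 4/5 with slerp weights a = sin((1−f)δ)/sin δ ≈ 0.275, b = sin(fδ)/sin δ ≈ 0.907.
p = a·p₁ + b·p₂ ≈ (-0.633, 0.660, 0.405); φ = arcsin(p_z) ≈ 23.92°, λ = atan2(p_y, p_x) ≈ 133.81°.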